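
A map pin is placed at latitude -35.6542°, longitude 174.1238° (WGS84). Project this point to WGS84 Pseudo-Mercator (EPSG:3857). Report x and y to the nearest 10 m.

x 19383370 m, y -4253140 m

Web Mercator is spherical with R = a = 6378137 m.
x = R·λ = 6378137 × 3.039033616 = 19383372.751 m.
y = R·ln tan(π/4 + φ/2) = 6378137 × -0.666831640 = -4253143.555 m.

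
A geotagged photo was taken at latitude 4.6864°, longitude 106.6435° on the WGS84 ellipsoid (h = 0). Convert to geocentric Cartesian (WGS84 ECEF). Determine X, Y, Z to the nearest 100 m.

X -1820700 m, Y 6090600 m, Z 517600 m

WGS84: a = 6378137 m, e² = 0.006694380; N(φ) = a/√(1−e²sin²φ) = 6378279.513 m.
X = (N+h)·cosφ·cosλ = -1820732.940 m; Y = (N+h)·cosφ·sinλ = 6090633.574 m; Z = (N(1−e²)+h)·sinφ = 517629.248 m.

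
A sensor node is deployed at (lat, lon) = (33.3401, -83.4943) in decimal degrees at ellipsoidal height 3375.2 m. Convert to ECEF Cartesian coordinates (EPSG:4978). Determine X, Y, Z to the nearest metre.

WGS84: a = 6378137 m, e² = 0.006694380; N(φ) = a/√(1−e²sin²φ) = 6384595.609 m.
X = (N+h)·cosφ·cosλ = 604654.235 m; Y = (N+h)·cosφ·sinλ = -5302292.222 m; Z = (N(1−e²)+h)·sinφ = 3487386.868 m.

X 604654 m, Y -5302292 m, Z 3487387 m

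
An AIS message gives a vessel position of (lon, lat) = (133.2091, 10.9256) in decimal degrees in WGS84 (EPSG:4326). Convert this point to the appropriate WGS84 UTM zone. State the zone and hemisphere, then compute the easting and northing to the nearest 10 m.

Zone 53N: E 304280 m, N 1208330 m

Longitude 133.2091° lies in the 6° band [132°, 138°), giving zone 53; latitude is north of the equator, so 53N.
Zone 53 central meridian λ₀ = 6×53 − 183 = 135°; Δλ = -1.7909°.
Transverse Mercator on WGS84 with k₀ = 0.9996 gives E = 304276.521 m, N = 1208332.912 m.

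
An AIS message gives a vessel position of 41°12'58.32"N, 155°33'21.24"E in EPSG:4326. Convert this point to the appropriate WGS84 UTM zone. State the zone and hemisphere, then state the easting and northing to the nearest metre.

Longitude 155.5559° lies in the 6° band [150°, 156°), giving zone 56; latitude is north of the equator, so 56N.
Zone 56 central meridian λ₀ = 6×56 − 183 = 153°; Δλ = +2.5559°.
Transverse Mercator on WGS84 with k₀ = 0.9996 gives E = 714260.667 m, N = 4565907.755 m.

Zone 56N: E 714261 m, N 4565908 m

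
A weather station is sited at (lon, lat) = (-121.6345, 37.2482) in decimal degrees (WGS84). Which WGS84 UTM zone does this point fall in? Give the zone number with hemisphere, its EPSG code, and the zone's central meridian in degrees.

Zone 10N (EPSG:32610), central meridian -123°

UTM zone = ⌊(λ + 180)/6⌋ + 1; -121.6345° ∈ [-126°, -120°) → zone 10.
Hemisphere: N (φ ≥ 0).
Central meridian λ₀ = 6×10 − 183 = -123°.
EPSG code: 32610.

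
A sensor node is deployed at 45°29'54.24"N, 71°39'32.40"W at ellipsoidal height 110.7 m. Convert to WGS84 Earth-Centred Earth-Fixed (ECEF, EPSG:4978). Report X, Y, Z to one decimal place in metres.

WGS84: a = 6378137 m, e² = 0.006694380; N(φ) = a/√(1−e²sin²φ) = 6389024.933 m.
X = (N+h)·cosφ·cosλ = 1409204.535 m; Y = (N+h)·cosφ·sinλ = -4250834.812 m; Z = (N(1−e²)+h)·sinφ = 4526423.519 m.

X 1409204.5 m, Y -4250834.8 m, Z 4526423.5 m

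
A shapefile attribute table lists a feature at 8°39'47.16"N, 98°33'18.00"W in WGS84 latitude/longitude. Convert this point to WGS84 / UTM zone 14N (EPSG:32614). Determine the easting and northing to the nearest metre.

E 548957 m, N 957634 m

Zone 14 central meridian λ₀ = 6×14 − 183 = -99°; Δλ = +0.4450°.
Transverse Mercator on WGS84 with k₀ = 0.9996 gives E = 548956.611 m, N = 957634.425 m.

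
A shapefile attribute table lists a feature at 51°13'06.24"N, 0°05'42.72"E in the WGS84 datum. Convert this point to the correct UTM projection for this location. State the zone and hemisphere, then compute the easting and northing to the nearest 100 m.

Zone 31N: E 297100 m, N 5678100 m

Longitude 0.0952° lies in the 6° band [0°, 6°), giving zone 31; latitude is north of the equator, so 31N.
Zone 31 central meridian λ₀ = 6×31 − 183 = 3°; Δλ = -2.9048°.
Transverse Mercator on WGS84 with k₀ = 0.9996 gives E = 297148.408 m, N = 5678122.271 m.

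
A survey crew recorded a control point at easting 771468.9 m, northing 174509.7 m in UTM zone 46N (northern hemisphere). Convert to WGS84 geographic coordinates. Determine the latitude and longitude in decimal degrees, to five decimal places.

Zone 46N: λ₀ = 93°, k₀ = 0.9996, false easting 500000 m.
Meridian distance M = (N − FN)/k₀ = 174579.5 m.
Inverse transverse Mercator on WGS84 gives φ = 1.57739985°, λ = 95.43979960°.

lat 1.57740°, lon 95.43980°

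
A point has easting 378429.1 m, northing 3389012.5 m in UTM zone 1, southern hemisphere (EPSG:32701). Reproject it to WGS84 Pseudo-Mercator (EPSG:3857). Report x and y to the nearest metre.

Unproject from UTM 1S (λ₀ = -177°) → φ = -59.61930008°, λ = -179.15510067°.
Web Mercator (R = 6378137 m): x = -19943454.580 m, y = -8315462.647 m.

x -19943455 m, y -8315463 m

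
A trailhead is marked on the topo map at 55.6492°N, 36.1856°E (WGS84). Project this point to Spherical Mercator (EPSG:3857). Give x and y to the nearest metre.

Web Mercator is spherical with R = a = 6378137 m.
x = R·λ = 6378137 × 0.631557862 = 4028162.566 m.
y = R·ln tan(π/4 + φ/2) = 6378137 × 1.174150996 = 7488895.910 m.

x 4028163 m, y 7488896 m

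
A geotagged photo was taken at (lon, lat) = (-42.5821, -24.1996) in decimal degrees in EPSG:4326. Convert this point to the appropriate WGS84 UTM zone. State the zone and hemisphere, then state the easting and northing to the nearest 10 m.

Longitude -42.5821° lies in the 6° band [-48°, -42°), giving zone 23; latitude is south of the equator, so 23S.
Zone 23 central meridian λ₀ = 6×23 − 183 = -45°; Δλ = +2.4179°.
Transverse Mercator on WGS84 with k₀ = 0.9996 gives E = 745595.145 m, N = 7321549.598 m.

Zone 23S: E 745600 m, N 7321550 m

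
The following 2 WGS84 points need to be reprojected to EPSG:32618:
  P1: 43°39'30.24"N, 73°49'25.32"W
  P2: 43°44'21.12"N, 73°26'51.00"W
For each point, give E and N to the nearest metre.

P1: E 594849 m, N 4834605 m; P2: E 625015 m, N 4844078 m

UTM zone 18N: λ₀ = -75°, k₀ = 0.9996.
P1 (43.6584°, -73.8237°) → (594848.534, 4834605.424) m.
P2 (43.7392°, -73.4475°) → (625014.932, 4844078.167) m.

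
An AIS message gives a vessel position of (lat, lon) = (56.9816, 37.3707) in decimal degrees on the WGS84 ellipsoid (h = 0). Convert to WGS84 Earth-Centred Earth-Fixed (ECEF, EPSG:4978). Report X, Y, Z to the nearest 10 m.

X 2768590 m, Y 2114500 m, Z 5324780 m

WGS84: a = 6378137 m, e² = 0.006694380; N(φ) = a/√(1−e²sin²φ) = 6393200.024 m.
X = (N+h)·cosφ·cosλ = 2768590.249 m; Y = (N+h)·cosφ·sinλ = 2114504.543 m; Z = (N(1−e²)+h)·sinφ = 5324783.848 m.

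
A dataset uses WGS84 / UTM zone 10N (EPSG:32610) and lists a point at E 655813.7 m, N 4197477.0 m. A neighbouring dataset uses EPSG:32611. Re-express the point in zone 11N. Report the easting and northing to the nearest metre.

UTM 10N → geographic: φ = 37.91150012°, λ = -121.22750051°.
UTM 11N (λ₀ = -117°) forward: E = 128307.888 m, N = 4204430.023 m.

E 128308 m, N 4204430 m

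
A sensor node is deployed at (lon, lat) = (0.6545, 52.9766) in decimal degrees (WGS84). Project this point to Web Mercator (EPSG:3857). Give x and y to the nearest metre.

x 72859 m, y 6978671 m

Web Mercator is spherical with R = a = 6378137 m.
x = R·λ = 6378137 × 0.011423180 = 72858.607 m.
y = R·ln tan(π/4 + φ/2) = 6378137 × 1.094155037 = 6978670.726 m.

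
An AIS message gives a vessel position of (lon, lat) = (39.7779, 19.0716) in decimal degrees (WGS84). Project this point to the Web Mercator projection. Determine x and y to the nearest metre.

Web Mercator is spherical with R = a = 6378137 m.
x = R·λ = 6378137 × 0.694255325 = 4428055.573 m.
y = R·ln tan(π/4 + φ/2) = 6378137 × 0.339184855 = 2163367.471 m.

x 4428056 m, y 2163367 m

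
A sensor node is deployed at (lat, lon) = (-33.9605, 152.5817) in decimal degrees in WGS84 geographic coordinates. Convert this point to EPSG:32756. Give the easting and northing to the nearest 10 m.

Zone 56 central meridian λ₀ = 6×56 − 183 = 153°; Δλ = -0.4183°.
Transverse Mercator on WGS84 with k₀ = 0.9996 gives E = 461352.901 m, N = 6242144.881 m.

E 461350 m, N 6242140 m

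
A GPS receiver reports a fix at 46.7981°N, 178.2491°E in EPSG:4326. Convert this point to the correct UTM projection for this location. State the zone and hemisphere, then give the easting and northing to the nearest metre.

Longitude 178.2491° lies in the 6° band [174°, 180°), giving zone 60; latitude is north of the equator, so 60N.
Zone 60 central meridian λ₀ = 6×60 − 183 = 177°; Δλ = +1.2491°.
Transverse Mercator on WGS84 with k₀ = 0.9996 gives E = 595320.219 m, N = 5183485.551 m.

Zone 60N: E 595320 m, N 5183486 m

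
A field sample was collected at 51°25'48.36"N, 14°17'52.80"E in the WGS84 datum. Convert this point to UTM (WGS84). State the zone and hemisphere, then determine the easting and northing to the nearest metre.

Longitude 14.2980° lies in the 6° band [12°, 18°), giving zone 33; latitude is north of the equator, so 33N.
Zone 33 central meridian λ₀ = 6×33 − 183 = 15°; Δλ = -0.7020°.
Transverse Mercator on WGS84 with k₀ = 0.9996 gives E = 451198.023 m, N = 5697889.153 m.

Zone 33N: E 451198 m, N 5697889 m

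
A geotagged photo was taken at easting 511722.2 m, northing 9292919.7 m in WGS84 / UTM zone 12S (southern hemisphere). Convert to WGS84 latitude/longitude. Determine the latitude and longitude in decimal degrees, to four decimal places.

lat -6.3969°, lon -110.8940°

Zone 12S: λ₀ = -111°, k₀ = 0.9996, false easting 500000 m, false northing 10000000 m.
Meridian distance M = (N − FN)/k₀ = -707363.2 m.
Inverse transverse Mercator on WGS84 gives φ = -6.39690010°, λ = -110.89400002°.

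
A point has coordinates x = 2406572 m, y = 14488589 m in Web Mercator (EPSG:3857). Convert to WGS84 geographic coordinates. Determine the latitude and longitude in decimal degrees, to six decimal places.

lat 78.221899°, lon 21.618604°

R = 6378137 m. λ = x/R = 21.61860410°.
φ = 2·arctan(exp(y/R)) − 90° = 2·arctan(9.69492) − 90° = 78.22189932°.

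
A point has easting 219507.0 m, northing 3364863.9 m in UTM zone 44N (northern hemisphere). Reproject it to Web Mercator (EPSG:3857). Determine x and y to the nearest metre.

x 8691948 m, y 3552902 m

Unproject from UTM 44N (λ₀ = 81°) → φ = 30.38319986°, λ = 78.08109952°.
Web Mercator (R = 6378137 m): x = 8691948.239 m, y = 3552902.327 m.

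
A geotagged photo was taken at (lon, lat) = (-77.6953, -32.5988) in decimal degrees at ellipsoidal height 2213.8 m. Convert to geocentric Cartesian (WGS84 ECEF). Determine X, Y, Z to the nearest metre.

WGS84: a = 6378137 m, e² = 0.006694380; N(φ) = a/√(1−e²sin²φ) = 6384342.650 m.
X = (N+h)·cosφ·cosλ = 1146628.832 m; Y = (N+h)·cosφ·sinλ = -5256842.862 m; Z = (N(1−e²)+h)·sinφ = -3417751.459 m.

X 1146629 m, Y -5256843 m, Z -3417751 m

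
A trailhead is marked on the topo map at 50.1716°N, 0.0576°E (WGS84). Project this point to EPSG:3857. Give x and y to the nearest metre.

x 6412 m, y 6476047 m

Web Mercator is spherical with R = a = 6378137 m.
x = R·λ = 6378137 × 0.001005310 = 6412.003 m.
y = R·ln tan(π/4 + φ/2) = 6378137 × 1.015350900 = 6476047.145 m.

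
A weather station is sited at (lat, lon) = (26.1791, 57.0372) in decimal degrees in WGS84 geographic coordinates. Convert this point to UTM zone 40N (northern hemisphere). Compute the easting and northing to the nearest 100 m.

Zone 40 central meridian λ₀ = 6×40 − 183 = 57°; Δλ = +0.0372°.
Transverse Mercator on WGS84 with k₀ = 0.9996 gives E = 503717.226 m, N = 2895518.810 m.

E 503700 m, N 2895500 m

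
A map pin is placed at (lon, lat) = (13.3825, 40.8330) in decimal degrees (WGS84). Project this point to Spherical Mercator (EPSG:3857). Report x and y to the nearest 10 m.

x 1489730 m, y 4987740 m

Web Mercator is spherical with R = a = 6378137 m.
x = R·λ = 6378137 × 0.233568687 = 1489733.086 m.
y = R·ln tan(π/4 + φ/2) = 6378137 × 0.782005830 = 4987740.320 m.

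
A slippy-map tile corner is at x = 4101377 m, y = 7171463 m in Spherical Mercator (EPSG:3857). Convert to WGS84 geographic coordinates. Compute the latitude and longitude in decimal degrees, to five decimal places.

lat 54.00690°, lon 36.84330°

R = 6378137 m. λ = x/R = 36.84329645°.
φ = 2·arctan(exp(y/R)) − 90° = 2·arctan(3.07831) − 90° = 54.00689905°.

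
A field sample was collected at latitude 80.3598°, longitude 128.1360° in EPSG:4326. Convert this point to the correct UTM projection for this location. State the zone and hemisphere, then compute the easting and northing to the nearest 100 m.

Longitude 128.1360° lies in the 6° band [126°, 132°), giving zone 52; latitude is north of the equator, so 52N.
Zone 52 central meridian λ₀ = 6×52 − 183 = 129°; Δλ = -0.8640°.
Transverse Mercator on WGS84 with k₀ = 0.9996 gives E = 483848.027 m, N = 8921865.489 m.

Zone 52N: E 483800 m, N 8921900 m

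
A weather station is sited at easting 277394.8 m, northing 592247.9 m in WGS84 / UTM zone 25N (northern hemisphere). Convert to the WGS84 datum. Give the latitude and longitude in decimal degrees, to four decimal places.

lat 5.3548°, lon -35.0088°

Zone 25N: λ₀ = -33°, k₀ = 0.9996, false easting 500000 m.
Meridian distance M = (N − FN)/k₀ = 592484.9 m.
Inverse transverse Mercator on WGS84 gives φ = 5.35480044°, λ = -35.00879958°.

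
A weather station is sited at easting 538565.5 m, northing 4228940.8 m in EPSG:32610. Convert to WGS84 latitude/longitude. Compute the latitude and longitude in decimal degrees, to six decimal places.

lat 38.207600°, lon -122.559500°

Zone 10N: λ₀ = -123°, k₀ = 0.9996, false easting 500000 m.
Meridian distance M = (N − FN)/k₀ = 4230633.1 m.
Inverse transverse Mercator on WGS84 gives φ = 38.20760023°, λ = -122.55950038°.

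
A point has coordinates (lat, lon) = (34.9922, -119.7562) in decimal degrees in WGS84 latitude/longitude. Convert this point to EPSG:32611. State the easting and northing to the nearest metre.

E 248435 m, N 3875650 m

Zone 11 central meridian λ₀ = 6×11 − 183 = -117°; Δλ = -2.7562°.
Transverse Mercator on WGS84 with k₀ = 0.9996 gives E = 248434.846 m, N = 3875649.545 m.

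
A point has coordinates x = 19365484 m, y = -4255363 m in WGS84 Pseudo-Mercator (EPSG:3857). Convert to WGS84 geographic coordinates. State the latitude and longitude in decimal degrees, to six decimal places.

R = 6378137 m. λ = x/R = 173.96310262°.
φ = 2·arctan(exp(y/R)) − 90° = 2·arctan(0.51315) − 90° = -35.67039866°.

lat -35.670399°, lon 173.963103°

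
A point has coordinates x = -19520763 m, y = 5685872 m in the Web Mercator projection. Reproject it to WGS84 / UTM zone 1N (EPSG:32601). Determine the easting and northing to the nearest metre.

Web Mercator inverse (R = 6378137 m) → φ = 45.40729952°, λ = -175.35799761°.
UTM 1N forward: E = 628494.513 m, N = 5029509.176 m.

E 628495 m, N 5029509 m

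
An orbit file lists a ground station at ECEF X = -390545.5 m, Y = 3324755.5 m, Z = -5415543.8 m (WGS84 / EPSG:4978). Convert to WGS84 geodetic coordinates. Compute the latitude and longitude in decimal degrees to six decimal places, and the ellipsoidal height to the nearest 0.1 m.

lat -58.449500°, lon 96.699600°, h 4039.0 m

λ = atan2(Y, X) = 96.69960041°; p = √(X²+Y²) = 3347614.8 m.
Bowring's method on WGS84 (a = 6378137 m, b = 6356752.314 m) gives φ = -58.44949983°, h = 4039.003 m.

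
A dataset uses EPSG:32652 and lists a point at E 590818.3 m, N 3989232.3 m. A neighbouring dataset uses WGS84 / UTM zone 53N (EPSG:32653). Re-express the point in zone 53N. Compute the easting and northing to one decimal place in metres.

E 50171.4 m, N 4000309.0 m

UTM 52N → geographic: φ = 36.04339959°, λ = 130.00819988°.
UTM 53N (λ₀ = 135°) forward: E = 50171.358 m, N = 4000308.951 m.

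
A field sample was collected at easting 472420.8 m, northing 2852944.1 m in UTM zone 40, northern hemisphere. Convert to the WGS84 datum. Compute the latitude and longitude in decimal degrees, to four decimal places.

lat 25.7944°, lon 56.7249°

Zone 40N: λ₀ = 57°, k₀ = 0.9996, false easting 500000 m.
Meridian distance M = (N − FN)/k₀ = 2854085.7 m.
Inverse transverse Mercator on WGS84 gives φ = 25.79440025°, λ = 56.72489979°.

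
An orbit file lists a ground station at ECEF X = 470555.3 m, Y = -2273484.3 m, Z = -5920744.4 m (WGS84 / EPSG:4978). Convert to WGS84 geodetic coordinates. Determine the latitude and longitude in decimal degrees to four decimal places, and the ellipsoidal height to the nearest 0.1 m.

λ = atan2(Y, X) = -78.30629921°; p = √(X²+Y²) = 2321670.3 m.
Bowring's method on WGS84 (a = 6378137 m, b = 6356752.314 m) gives φ = -68.71909952°, h = 77.407 m.

lat -68.7191°, lon -78.3063°, h 77.4 m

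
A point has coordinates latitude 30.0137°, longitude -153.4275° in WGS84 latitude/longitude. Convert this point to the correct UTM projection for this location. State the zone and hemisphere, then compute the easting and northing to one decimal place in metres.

Zone 5N: E 458774.1 m, N 3320380.4 m

Longitude -153.4275° lies in the 6° band [-156°, -150°), giving zone 5; latitude is north of the equator, so 5N.
Zone 5 central meridian λ₀ = 6×5 − 183 = -153°; Δλ = -0.4275°.
Transverse Mercator on WGS84 with k₀ = 0.9996 gives E = 458774.086 m, N = 3320380.357 m.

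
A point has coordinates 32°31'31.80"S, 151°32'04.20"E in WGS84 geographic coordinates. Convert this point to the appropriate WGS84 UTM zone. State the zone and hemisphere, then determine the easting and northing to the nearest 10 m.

Longitude 151.5345° lies in the 6° band [150°, 156°), giving zone 56; latitude is south of the equator, so 56S.
Zone 56 central meridian λ₀ = 6×56 − 183 = 153°; Δλ = -1.4655°.
Transverse Mercator on WGS84 with k₀ = 0.9996 gives E = 362364.627 m, N = 6400367.630 m.

Zone 56S: E 362360 m, N 6400370 m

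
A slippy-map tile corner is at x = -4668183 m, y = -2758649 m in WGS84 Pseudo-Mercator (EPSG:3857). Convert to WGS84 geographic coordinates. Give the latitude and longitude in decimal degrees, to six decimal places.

R = 6378137 m. λ = x/R = -41.93500138°.
φ = 2·arctan(exp(y/R)) − 90° = 2·arctan(0.64887) − 90° = -24.04300228°.

lat -24.043002°, lon -41.935001°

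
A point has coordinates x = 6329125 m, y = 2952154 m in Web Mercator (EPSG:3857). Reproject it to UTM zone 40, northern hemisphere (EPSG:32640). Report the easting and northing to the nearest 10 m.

Web Mercator inverse (R = 6378137 m) → φ = 25.62050276°, λ = 56.85549723°.
UTM 40N forward: E = 485492.342 m, N = 2833665.928 m.

E 485490 m, N 2833670 m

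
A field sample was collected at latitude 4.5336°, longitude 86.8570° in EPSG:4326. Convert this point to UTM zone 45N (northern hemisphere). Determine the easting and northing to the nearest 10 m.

E 484140 m, N 501110 m

Zone 45 central meridian λ₀ = 6×45 − 183 = 87°; Δλ = -0.1430°.
Transverse Mercator on WGS84 with k₀ = 0.9996 gives E = 484137.119 m, N = 501111.070 m.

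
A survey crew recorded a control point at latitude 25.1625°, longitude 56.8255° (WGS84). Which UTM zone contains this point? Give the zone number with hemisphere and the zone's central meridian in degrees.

Zone 40N, central meridian 57°

UTM zone = ⌊(λ + 180)/6⌋ + 1; 56.8255° ∈ [54°, 60°) → zone 40.
Hemisphere: N (φ ≥ 0).
Central meridian λ₀ = 6×40 − 183 = 57°.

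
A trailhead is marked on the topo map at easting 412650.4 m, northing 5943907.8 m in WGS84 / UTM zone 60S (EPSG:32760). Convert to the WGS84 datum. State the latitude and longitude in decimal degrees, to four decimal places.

lat -36.6464°, lon 176.0228°

Zone 60S: λ₀ = 177°, k₀ = 0.9996, false easting 500000 m, false northing 10000000 m.
Meridian distance M = (N − FN)/k₀ = -4057715.3 m.
Inverse transverse Mercator on WGS84 gives φ = -36.64640024°, λ = 176.02280001°.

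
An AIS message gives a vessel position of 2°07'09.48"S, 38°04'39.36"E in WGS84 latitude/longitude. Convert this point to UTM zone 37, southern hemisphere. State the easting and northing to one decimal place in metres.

Zone 37 central meridian λ₀ = 6×37 − 183 = 39°; Δλ = -0.9224°.
Transverse Mercator on WGS84 with k₀ = 0.9996 gives E = 397425.262 m, N = 9765722.065 m.

E 397425.3 m, N 9765722.1 m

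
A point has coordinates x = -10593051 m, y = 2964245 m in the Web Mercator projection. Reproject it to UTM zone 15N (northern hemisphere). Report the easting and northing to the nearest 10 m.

Web Mercator inverse (R = 6378137 m) → φ = 25.71839859°, λ = -95.15899619°.
UTM 15N forward: E = 283387.985 m, N = 2846270.431 m.

E 283390 m, N 2846270 m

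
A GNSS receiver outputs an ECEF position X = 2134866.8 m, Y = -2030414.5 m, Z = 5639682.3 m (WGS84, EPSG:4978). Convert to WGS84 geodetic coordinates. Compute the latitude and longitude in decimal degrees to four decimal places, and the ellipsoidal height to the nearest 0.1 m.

λ = atan2(Y, X) = -43.56350112°; p = √(X²+Y²) = 2946224.6 m.
Bowring's method on WGS84 (a = 6378137 m, b = 6356752.314 m) gives φ = 62.57460018°, h = 1562.015 m.

lat 62.5746°, lon -43.5635°, h 1562.0 m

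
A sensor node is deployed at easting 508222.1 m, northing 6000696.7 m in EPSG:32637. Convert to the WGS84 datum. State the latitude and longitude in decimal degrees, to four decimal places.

lat 54.1543°, lon 39.1259°

Zone 37N: λ₀ = 39°, k₀ = 0.9996, false easting 500000 m.
Meridian distance M = (N − FN)/k₀ = 6003097.9 m.
Inverse transverse Mercator on WGS84 gives φ = 54.15430002°, λ = 39.12589944°.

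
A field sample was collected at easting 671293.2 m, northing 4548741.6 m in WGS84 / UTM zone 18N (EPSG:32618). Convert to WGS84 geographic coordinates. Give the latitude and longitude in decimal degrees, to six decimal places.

Zone 18N: λ₀ = -75°, k₀ = 0.9996, false easting 500000 m.
Meridian distance M = (N − FN)/k₀ = 4550561.8 m.
Inverse transverse Mercator on WGS84 gives φ = 41.07190039°, λ = -72.96109940°.

lat 41.071900°, lon -72.961099°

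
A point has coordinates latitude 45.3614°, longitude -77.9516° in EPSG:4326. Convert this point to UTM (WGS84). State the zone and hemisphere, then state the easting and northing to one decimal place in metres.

Zone 18N: E 268837.0 m, N 5027337.2 m

Longitude -77.9516° lies in the 6° band [-78°, -72°), giving zone 18; latitude is north of the equator, so 18N.
Zone 18 central meridian λ₀ = 6×18 − 183 = -75°; Δλ = -2.9516°.
Transverse Mercator on WGS84 with k₀ = 0.9996 gives E = 268837.005 m, N = 5027337.234 m.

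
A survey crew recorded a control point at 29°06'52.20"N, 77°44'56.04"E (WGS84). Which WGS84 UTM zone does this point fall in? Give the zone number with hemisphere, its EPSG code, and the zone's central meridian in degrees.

Zone 43N (EPSG:32643), central meridian 75°

UTM zone = ⌊(λ + 180)/6⌋ + 1; 77.7489° ∈ [72°, 78°) → zone 43.
Hemisphere: N (φ ≥ 0).
Central meridian λ₀ = 6×43 − 183 = 75°.
EPSG code: 32643.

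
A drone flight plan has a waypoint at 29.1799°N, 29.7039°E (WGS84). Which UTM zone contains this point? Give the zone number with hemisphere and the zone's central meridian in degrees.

UTM zone = ⌊(λ + 180)/6⌋ + 1; 29.7039° ∈ [24°, 30°) → zone 35.
Hemisphere: N (φ ≥ 0).
Central meridian λ₀ = 6×35 − 183 = 27°.

Zone 35N, central meridian 27°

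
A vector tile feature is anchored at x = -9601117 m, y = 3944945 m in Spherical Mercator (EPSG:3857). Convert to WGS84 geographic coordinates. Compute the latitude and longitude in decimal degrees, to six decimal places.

lat 33.373197°, lon -86.248301°

R = 6378137 m. λ = x/R = -86.24830146°.
φ = 2·arctan(exp(y/R)) − 90° = 2·arctan(1.85616) − 90° = 33.37319672°.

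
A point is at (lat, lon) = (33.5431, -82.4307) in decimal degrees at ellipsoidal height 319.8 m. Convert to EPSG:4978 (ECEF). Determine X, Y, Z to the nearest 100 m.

X 701000 m, Y -5275300 m, Z 3504500 m

WGS84: a = 6378137 m, e² = 0.006694380; N(φ) = a/√(1−e²sin²φ) = 6384665.388 m.
X = (N+h)·cosφ·cosλ = 701001.820 m; Y = (N+h)·cosφ·sinλ = -5275324.290 m; Z = (N(1−e²)+h)·sinφ = 3504496.299 m.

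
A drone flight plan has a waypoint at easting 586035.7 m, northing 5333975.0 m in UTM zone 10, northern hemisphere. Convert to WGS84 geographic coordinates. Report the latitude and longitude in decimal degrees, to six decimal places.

Zone 10N: λ₀ = -123°, k₀ = 0.9996, false easting 500000 m.
Meridian distance M = (N − FN)/k₀ = 5336109.4 m.
Inverse transverse Mercator on WGS84 gives φ = 48.15319970°, λ = -121.84319934°.

lat 48.153200°, lon -121.843199°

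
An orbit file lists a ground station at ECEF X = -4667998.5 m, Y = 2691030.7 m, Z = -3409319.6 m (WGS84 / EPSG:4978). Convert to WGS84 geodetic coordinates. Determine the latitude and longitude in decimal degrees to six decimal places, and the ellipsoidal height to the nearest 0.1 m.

lat -32.497500°, lon 150.037200°, h 4151.1 m

λ = atan2(Y, X) = 150.03719996°; p = √(X²+Y²) = 5388121.8 m.
Bowring's method on WGS84 (a = 6378137 m, b = 6356752.314 m) gives φ = -32.49750027°, h = 4151.098 m.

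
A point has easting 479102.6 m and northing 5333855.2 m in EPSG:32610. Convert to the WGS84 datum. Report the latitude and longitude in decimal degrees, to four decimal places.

Zone 10N: λ₀ = -123°, k₀ = 0.9996, false easting 500000 m.
Meridian distance M = (N − FN)/k₀ = 5335989.6 m.
Inverse transverse Mercator on WGS84 gives φ = 48.15759975°, λ = -123.28099992°.

lat 48.1576°, lon -123.2810°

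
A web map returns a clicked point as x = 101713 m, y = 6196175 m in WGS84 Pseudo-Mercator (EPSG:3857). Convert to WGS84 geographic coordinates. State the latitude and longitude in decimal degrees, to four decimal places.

lat 48.5341°, lon 0.9137°

R = 6378137 m. λ = x/R = 0.91370342°.
φ = 2·arctan(exp(y/R)) − 90° = 2·arctan(2.64183) − 90° = 48.53410296°.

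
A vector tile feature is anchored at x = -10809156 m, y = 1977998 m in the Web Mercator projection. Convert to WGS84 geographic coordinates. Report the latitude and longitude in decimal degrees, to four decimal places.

lat 17.4905°, lon -97.1003°

R = 6378137 m. λ = x/R = -97.10030043°.
φ = 2·arctan(exp(y/R)) − 90° = 2·arctan(1.36359) − 90° = 17.49050281°.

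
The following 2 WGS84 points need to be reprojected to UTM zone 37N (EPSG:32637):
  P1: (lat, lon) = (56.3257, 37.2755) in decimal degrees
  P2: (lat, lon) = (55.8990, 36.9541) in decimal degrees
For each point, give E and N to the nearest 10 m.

UTM zone 37N: λ₀ = 39°, k₀ = 0.9996.
P1 (56.3257°, 37.2755°) → (393359.168, 6243665.800) m.
P2 (55.8990°, 36.9541°) → (372079.203, 6196730.148) m.

P1: E 393360 m, N 6243670 m; P2: E 372080 m, N 6196730 m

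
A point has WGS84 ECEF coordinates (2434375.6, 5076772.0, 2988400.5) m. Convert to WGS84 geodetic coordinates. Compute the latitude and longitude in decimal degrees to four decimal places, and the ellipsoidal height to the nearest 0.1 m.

lat 28.1179°, lon 64.3817°, h 774.8 m

λ = atan2(Y, X) = 64.38170011°; p = √(X²+Y²) = 5630257.4 m.
Bowring's method on WGS84 (a = 6378137 m, b = 6356752.314 m) gives φ = 28.11790028°, h = 774.821 m.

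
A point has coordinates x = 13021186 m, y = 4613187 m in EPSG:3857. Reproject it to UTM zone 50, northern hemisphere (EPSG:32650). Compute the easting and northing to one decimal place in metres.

Web Mercator inverse (R = 6378137 m) → φ = 38.23859972°, λ = 116.97130401°.
UTM 50N forward: E = 497488.754 m, N = 4232289.082 m.

E 497488.8 m, N 4232289.1 m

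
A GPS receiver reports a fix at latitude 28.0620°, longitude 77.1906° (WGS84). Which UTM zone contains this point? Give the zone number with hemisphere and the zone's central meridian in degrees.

UTM zone = ⌊(λ + 180)/6⌋ + 1; 77.1906° ∈ [72°, 78°) → zone 43.
Hemisphere: N (φ ≥ 0).
Central meridian λ₀ = 6×43 − 183 = 75°.

Zone 43N, central meridian 75°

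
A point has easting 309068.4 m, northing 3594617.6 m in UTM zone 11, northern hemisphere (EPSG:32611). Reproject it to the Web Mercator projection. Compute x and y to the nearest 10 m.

x -13250550 m, y 3825480 m

Unproject from UTM 11N (λ₀ = -117°) → φ = 32.47240013°, λ = -119.03170046°.
Web Mercator (R = 6378137 m): x = -13250548.283 m, y = 3825481.481 m.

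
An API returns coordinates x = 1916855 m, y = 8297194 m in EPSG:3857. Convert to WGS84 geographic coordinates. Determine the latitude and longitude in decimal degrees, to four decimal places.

R = 6378137 m. λ = x/R = 17.21940144°.
φ = 2·arctan(exp(y/R)) − 90° = 2·arctan(3.67253) − 90° = 59.53619994°.

lat 59.5362°, lon 17.2194°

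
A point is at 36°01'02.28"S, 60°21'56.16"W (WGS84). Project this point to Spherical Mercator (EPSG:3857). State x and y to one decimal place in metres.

Web Mercator is spherical with R = a = 6378137 m.
x = R·λ = 6378137 × -1.053578475 = -6719867.853 m.
y = R·ln tan(π/4 + φ/2) = 6378137 × -0.674648739 = -4303002.087 m.

x -6719867.9 m, y -4303002.1 m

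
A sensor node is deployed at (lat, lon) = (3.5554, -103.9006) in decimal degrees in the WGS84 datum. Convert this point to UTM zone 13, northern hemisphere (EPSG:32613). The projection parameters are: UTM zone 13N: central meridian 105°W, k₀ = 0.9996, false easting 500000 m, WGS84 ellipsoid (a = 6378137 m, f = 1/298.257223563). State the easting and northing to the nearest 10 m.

Zone 13 central meridian λ₀ = 6×13 − 183 = -105°; Δλ = +1.0994°.
Transverse Mercator on WGS84 with k₀ = 0.9996 gives E = 622109.293 m, N = 393056.244 m.

E 622110 m, N 393060 m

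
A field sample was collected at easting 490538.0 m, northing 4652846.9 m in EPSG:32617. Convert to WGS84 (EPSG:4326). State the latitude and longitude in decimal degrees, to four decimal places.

Zone 17N: λ₀ = -81°, k₀ = 0.9996, false easting 500000 m.
Meridian distance M = (N − FN)/k₀ = 4654708.8 m.
Inverse transverse Mercator on WGS84 gives φ = 42.02759957°, λ = -81.11430044°.

lat 42.0276°, lon -81.1143°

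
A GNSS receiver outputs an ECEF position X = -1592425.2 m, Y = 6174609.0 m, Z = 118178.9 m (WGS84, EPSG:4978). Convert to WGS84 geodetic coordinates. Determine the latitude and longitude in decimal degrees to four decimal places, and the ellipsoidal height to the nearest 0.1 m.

lat 1.0689°, lon 104.4614°, h -388.6 m

λ = atan2(Y, X) = 104.46140001°; p = √(X²+Y²) = 6376646.0 m.
Bowring's method on WGS84 (a = 6378137 m, b = 6356752.314 m) gives φ = 1.06890022°, h = -388.596 m.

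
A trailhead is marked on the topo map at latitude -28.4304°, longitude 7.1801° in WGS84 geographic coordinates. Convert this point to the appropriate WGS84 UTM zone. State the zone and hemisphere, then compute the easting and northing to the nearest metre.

Zone 32S: E 321762 m, N 6853771 m

Longitude 7.1801° lies in the 6° band [6°, 12°), giving zone 32; latitude is south of the equator, so 32S.
Zone 32 central meridian λ₀ = 6×32 − 183 = 9°; Δλ = -1.8199°.
Transverse Mercator on WGS84 with k₀ = 0.9996 gives E = 321762.340 m, N = 6853770.555 m.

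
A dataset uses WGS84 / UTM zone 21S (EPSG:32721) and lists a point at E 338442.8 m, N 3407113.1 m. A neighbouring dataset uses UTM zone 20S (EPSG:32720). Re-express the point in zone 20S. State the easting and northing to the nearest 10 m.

E 678640 m, N 3406340 m

UTM 21S → geographic: φ = -59.44340026°, λ = -59.84930080°.
UTM 20S (λ₀ = -63°) forward: E = 678638.755 m, N = 3406342.211 m.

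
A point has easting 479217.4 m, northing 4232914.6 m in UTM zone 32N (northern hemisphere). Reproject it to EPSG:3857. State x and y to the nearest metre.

Unproject from UTM 32N (λ₀ = 9°) → φ = 38.24400042°, λ = 8.76250001°.
Web Mercator (R = 6378137 m): x = 975437.039 m, y = 4613952.463 m.

x 975437 m, y 4613952 m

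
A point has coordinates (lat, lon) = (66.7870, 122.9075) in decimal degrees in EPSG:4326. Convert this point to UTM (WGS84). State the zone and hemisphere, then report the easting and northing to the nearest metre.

Zone 51N: E 495932 m, N 7407639 m

Longitude 122.9075° lies in the 6° band [120°, 126°), giving zone 51; latitude is north of the equator, so 51N.
Zone 51 central meridian λ₀ = 6×51 − 183 = 123°; Δλ = -0.0925°.
Transverse Mercator on WGS84 with k₀ = 0.9996 gives E = 495931.518 m, N = 7407638.799 m.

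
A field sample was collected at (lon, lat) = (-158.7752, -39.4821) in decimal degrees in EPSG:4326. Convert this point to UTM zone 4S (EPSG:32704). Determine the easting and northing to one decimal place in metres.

E 519333.0 m, N 5629697.9 m

Zone 4 central meridian λ₀ = 6×4 − 183 = -159°; Δλ = +0.2248°.
Transverse Mercator on WGS84 with k₀ = 0.9996 gives E = 519333.049 m, N = 5629697.927 m.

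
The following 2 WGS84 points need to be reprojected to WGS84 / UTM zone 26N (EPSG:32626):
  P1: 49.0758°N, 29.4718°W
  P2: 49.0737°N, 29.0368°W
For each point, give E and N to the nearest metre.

UTM zone 26N: λ₀ = -27°, k₀ = 0.9996.
P1 (49.0758°, -29.4718°) → (319488.706, 5438825.022) m.
P2 (49.0737°, -29.0368°) → (351247.645, 5437646.779) m.

P1: E 319489 m, N 5438825 m; P2: E 351248 m, N 5437647 m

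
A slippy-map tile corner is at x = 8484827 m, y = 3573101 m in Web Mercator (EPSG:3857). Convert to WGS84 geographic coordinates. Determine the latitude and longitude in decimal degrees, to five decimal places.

R = 6378137 m. λ = x/R = 76.22049777°.
φ = 2·arctan(exp(y/R)) − 90° = 2·arctan(1.75104) − 90° = 30.53960247°.

lat 30.53960°, lon 76.22050°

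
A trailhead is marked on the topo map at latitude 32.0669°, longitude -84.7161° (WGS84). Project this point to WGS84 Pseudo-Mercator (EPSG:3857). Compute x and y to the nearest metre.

Web Mercator is spherical with R = a = 6378137 m.
x = R·λ = 6378137 × -1.478574874 = -9430553.114 m.
y = R·ln tan(π/4 + φ/2) = 6378137 × 0.591410235 = 3772095.499 m.

x -9430553 m, y 3772095 m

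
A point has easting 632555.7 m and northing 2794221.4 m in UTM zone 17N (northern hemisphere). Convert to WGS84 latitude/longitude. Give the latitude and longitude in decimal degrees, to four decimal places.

lat 25.2585°, lon -79.6837°

Zone 17N: λ₀ = -81°, k₀ = 0.9996, false easting 500000 m.
Meridian distance M = (N − FN)/k₀ = 2795339.5 m.
Inverse transverse Mercator on WGS84 gives φ = 25.25850018°, λ = -79.68369962°.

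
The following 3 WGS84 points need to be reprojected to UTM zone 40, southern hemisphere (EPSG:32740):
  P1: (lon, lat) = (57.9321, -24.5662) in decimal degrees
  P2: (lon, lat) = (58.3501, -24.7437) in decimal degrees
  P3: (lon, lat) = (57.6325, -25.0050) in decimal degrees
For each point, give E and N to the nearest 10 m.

P1: E 594390 m, N 7282770 m; P2: E 636530 m, N 7262760 m; P3: E 563820 m, N 7234350 m

UTM zone 40S: λ₀ = 57°, k₀ = 0.9996.
P1 (-24.5662°, 57.9321°) → (594388.236, 7282765.702) m.
P2 (-24.7437°, 58.3501°) → (636527.722, 7262758.142) m.
P3 (-25.0050°, 57.6325°) → (563823.648, 7234349.697) m.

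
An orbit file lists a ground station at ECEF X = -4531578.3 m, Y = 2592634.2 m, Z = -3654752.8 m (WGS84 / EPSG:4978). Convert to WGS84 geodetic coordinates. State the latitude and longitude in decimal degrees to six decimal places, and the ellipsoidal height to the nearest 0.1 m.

lat -35.174300°, lon 150.225000°, h 1844.7 m

λ = atan2(Y, X) = 150.22500015°; p = √(X²+Y²) = 5220819.3 m.
Bowring's method on WGS84 (a = 6378137 m, b = 6356752.314 m) gives φ = -35.17429980°, h = 1844.720 m.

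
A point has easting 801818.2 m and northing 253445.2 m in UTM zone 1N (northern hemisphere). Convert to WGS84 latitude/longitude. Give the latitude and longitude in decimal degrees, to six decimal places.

Zone 1N: λ₀ = -177°, k₀ = 0.9996, false easting 500000 m.
Meridian distance M = (N − FN)/k₀ = 253546.6 m.
Inverse transverse Mercator on WGS84 gives φ = 2.29040037°, λ = -174.28650043°.

lat 2.290400°, lon -174.286500°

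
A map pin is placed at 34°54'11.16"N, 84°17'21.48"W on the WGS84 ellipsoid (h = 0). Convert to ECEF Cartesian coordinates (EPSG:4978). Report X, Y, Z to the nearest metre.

WGS84: a = 6378137 m, e² = 0.006694380; N(φ) = a/√(1−e²sin²φ) = 6385138.156 m.
X = (N+h)·cosφ·cosλ = 521069.438 m; Y = (N+h)·cosφ·sinλ = -5210596.221 m; Z = (N(1−e²)+h)·sinφ = 3629055.769 m.

X 521069 m, Y -5210596 m, Z 3629056 m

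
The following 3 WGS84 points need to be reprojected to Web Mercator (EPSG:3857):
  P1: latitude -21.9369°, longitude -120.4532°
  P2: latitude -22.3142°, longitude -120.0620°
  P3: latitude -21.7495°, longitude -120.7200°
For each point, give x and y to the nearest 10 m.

Web Mercator: x = R·λ, y = R·ln tan(π/4+φ/2), R = 6378137 m.
P1 (-21.9369°, -120.4532°) → (-13408788.888, -2503951.010) m.
P2 (-22.3142°, -120.0620°) → (-13365240.704, -2549290.738) m.
P3 (-21.7495°, -120.7200°) → (-13438488.929, -2481476.155) m.

P1: x -13408790 m, y -2503950 m; P2: x -13365240 m, y -2549290 m; P3: x -13438490 m, y -2481480 m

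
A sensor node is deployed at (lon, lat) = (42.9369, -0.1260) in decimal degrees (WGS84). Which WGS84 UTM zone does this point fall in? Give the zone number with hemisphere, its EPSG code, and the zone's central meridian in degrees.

Zone 38S (EPSG:32738), central meridian 45°

UTM zone = ⌊(λ + 180)/6⌋ + 1; 42.9369° ∈ [42°, 48°) → zone 38.
Hemisphere: S (φ < 0).
Central meridian λ₀ = 6×38 − 183 = 45°.
EPSG code: 32738.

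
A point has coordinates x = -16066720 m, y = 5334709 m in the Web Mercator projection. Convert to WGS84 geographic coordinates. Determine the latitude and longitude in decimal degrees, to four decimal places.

R = 6378137 m. λ = x/R = -144.32980142°.
φ = 2·arctan(exp(y/R)) − 90° = 2·arctan(2.30806) − 90° = 43.14919835°.

lat 43.1492°, lon -144.3298°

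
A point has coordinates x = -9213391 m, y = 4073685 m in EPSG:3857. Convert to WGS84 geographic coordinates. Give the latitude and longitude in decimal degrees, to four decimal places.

R = 6378137 m. λ = x/R = -82.76529954°.
φ = 2·arctan(exp(y/R)) − 90° = 2·arctan(1.89401) − 90° = 34.33360148°.

lat 34.3336°, lon -82.7653°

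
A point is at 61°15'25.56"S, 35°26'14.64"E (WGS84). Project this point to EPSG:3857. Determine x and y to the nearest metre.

x 3944873 m, y -8685098 m

Web Mercator is spherical with R = a = 6378137 m.
x = R·λ = 6378137 × 0.618499308 = 3944873.323 m.
y = R·ln tan(π/4 + φ/2) = 6378137 × -1.361698192 = -8685097.623 m.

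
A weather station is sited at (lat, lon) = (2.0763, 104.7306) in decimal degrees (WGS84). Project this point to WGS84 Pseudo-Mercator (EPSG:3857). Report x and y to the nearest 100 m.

x 11658600 m, y 231200 m

Web Mercator is spherical with R = a = 6378137 m.
x = R·λ = 6378137 × 1.827893798 = 11658557.062 m.
y = R·ln tan(π/4 + φ/2) = 6378137 × 0.036246205 = 231183.263 m.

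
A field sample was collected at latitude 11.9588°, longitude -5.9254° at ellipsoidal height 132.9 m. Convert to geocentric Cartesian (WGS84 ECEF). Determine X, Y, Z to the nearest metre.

X 6207395 m, Y -644253 m, Z 1312972 m

WGS84: a = 6378137 m, e² = 0.006694380; N(φ) = a/√(1−e²sin²φ) = 6379053.816 m.
X = (N+h)·cosφ·cosλ = 6207394.954 m; Y = (N+h)·cosφ·sinλ = -644253.206 m; Z = (N(1−e²)+h)·sinφ = 1312971.692 m.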